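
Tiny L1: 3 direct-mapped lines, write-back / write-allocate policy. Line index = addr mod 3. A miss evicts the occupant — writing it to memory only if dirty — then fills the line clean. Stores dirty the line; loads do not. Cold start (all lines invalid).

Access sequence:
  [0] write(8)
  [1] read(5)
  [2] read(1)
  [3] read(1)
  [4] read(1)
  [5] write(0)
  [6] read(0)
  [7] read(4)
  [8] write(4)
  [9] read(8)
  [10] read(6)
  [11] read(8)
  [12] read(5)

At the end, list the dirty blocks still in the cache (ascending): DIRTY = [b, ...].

  0 | W B8 → L2 miss [D]
  1 | R B5 → L2 miss wb→B8 [-]
  2 | R B1 → L1 miss [-]
  3 | R B1 → L1 hit [-]
  4 | R B1 → L1 hit [-]
  5 | W B0 → L0 miss [D]
  6 | R B0 → L0 hit [D]
  7 | R B4 → L1 miss [-]
  8 | W B4 → L1 hit [D]
  9 | R B8 → L2 miss [-]
  10 | R B6 → L0 miss wb→B0 [-]
  11 | R B8 → L2 hit [-]
  12 | R B5 → L2 miss [-]

DIRTY = [4]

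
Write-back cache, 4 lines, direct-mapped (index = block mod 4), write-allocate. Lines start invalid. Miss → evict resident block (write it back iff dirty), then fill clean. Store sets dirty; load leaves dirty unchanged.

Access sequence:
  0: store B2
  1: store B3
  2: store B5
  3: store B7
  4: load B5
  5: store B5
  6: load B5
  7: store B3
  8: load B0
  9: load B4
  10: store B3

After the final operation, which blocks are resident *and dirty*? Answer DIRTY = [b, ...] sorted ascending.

  0 | W B2 → L2 miss [D]
  1 | W B3 → L3 miss [D]
  2 | W B5 → L1 miss [D]
  3 | W B7 → L3 miss wb→B3 [D]
  4 | R B5 → L1 hit [D]
  5 | W B5 → L1 hit [D]
  6 | R B5 → L1 hit [D]
  7 | W B3 → L3 miss wb→B7 [D]
  8 | R B0 → L0 miss [-]
  9 | R B4 → L0 miss [-]
  10 | W B3 → L3 hit [D]

DIRTY = [2, 3, 5]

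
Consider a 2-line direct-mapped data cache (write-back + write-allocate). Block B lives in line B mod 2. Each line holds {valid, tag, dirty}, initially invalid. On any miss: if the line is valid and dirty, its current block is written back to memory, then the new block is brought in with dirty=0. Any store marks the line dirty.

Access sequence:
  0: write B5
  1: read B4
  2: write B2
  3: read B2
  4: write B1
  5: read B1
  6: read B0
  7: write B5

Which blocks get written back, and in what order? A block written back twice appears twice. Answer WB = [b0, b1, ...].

  0 | W B5 → L1 miss [D]
  1 | R B4 → L0 miss [-]
  2 | W B2 → L0 miss [D]
  3 | R B2 → L0 hit [D]
  4 | W B1 → L1 miss wb→B5 [D]
  5 | R B1 → L1 hit [D]
  6 | R B0 → L0 miss wb→B2 [-]
  7 | W B5 → L1 miss wb→B1 [D]

WB = [5, 2, 1]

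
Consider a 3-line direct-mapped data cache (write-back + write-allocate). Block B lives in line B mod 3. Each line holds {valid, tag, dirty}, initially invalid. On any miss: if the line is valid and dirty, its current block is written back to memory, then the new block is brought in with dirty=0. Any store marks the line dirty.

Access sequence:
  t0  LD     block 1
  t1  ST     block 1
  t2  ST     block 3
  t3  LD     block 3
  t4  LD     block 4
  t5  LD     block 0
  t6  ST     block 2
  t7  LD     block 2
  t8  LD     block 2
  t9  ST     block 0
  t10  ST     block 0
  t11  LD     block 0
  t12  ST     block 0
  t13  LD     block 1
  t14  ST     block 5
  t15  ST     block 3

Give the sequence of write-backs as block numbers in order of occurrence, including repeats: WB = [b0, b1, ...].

WB = [1, 3, 2, 0]

0: R B1 -> L1 miss  d=-]
1: W B1 -> L1 hit  d=D]
2: W B3 -> L0 miss  d=D]
3: R B3 -> L0 hit  d=D]
4: R B4 -> L1 miss wb->B1  d=-]
5: R B0 -> L0 miss wb->B3  d=-]
6: W B2 -> L2 miss  d=D]
7: R B2 -> L2 hit  d=D]
8: R B2 -> L2 hit  d=D]
9: W B0 -> L0 hit  d=D]
10: W B0 -> L0 hit  d=D]
11: R B0 -> L0 hit  d=D]
12: W B0 -> L0 hit  d=D]
13: R B1 -> L1 miss  d=-]
14: W B5 -> L2 miss wb->B2  d=D]
15: W B3 -> L0 miss wb->B0  d=D]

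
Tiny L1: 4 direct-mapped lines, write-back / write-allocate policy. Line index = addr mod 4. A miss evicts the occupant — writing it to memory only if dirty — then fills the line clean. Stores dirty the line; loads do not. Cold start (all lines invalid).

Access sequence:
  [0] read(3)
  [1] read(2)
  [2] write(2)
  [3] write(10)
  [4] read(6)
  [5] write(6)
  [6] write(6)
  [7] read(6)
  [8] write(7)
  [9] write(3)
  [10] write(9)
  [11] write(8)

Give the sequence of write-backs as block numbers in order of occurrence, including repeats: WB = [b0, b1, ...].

0: R B3 → L3 miss [-]
1: R B2 → L2 miss [-]
2: W B2 → L2 hit [D]
3: W B10 → L2 miss wb→B2 [D]
4: R B6 → L2 miss wb→B10 [-]
5: W B6 → L2 hit [D]
6: W B6 → L2 hit [D]
7: R B6 → L2 hit [D]
8: W B7 → L3 miss [D]
9: W B3 → L3 miss wb→B7 [D]
10: W B9 → L1 miss [D]
11: W B8 → L0 miss [D]

WB = [2, 10, 7]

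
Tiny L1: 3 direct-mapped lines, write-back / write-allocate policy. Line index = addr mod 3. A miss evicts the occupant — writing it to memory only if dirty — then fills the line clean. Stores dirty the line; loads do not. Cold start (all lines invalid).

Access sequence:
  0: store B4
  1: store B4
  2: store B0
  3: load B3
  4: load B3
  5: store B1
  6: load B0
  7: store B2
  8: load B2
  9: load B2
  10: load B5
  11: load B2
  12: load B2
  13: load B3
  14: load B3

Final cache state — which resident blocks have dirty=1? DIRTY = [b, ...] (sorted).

0: W B4 -> L1 miss  d=D]
1: W B4 -> L1 hit  d=D]
2: W B0 -> L0 miss  d=D]
3: R B3 -> L0 miss wb->B0  d=-]
4: R B3 -> L0 hit  d=-]
5: W B1 -> L1 miss wb->B4  d=D]
6: R B0 -> L0 miss  d=-]
7: W B2 -> L2 miss  d=D]
8: R B2 -> L2 hit  d=D]
9: R B2 -> L2 hit  d=D]
10: R B5 -> L2 miss wb->B2  d=-]
11: R B2 -> L2 miss  d=-]
12: R B2 -> L2 hit  d=-]
13: R B3 -> L0 miss  d=-]
14: R B3 -> L0 hit  d=-]

DIRTY = [1]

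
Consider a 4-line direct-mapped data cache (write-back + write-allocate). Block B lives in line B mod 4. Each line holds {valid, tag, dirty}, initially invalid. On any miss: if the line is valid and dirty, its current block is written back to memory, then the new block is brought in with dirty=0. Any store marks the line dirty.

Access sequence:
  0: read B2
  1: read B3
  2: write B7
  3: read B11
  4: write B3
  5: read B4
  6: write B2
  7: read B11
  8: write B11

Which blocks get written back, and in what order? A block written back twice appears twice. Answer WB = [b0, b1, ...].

WB = [7, 3]

  0 | R B2 → L2 miss [-]
  1 | R B3 → L3 miss [-]
  2 | W B7 → L3 miss [D]
  3 | R B11 → L3 miss wb→B7 [-]
  4 | W B3 → L3 miss [D]
  5 | R B4 → L0 miss [-]
  6 | W B2 → L2 hit [D]
  7 | R B11 → L3 miss wb→B3 [-]
  8 | W B11 → L3 hit [D]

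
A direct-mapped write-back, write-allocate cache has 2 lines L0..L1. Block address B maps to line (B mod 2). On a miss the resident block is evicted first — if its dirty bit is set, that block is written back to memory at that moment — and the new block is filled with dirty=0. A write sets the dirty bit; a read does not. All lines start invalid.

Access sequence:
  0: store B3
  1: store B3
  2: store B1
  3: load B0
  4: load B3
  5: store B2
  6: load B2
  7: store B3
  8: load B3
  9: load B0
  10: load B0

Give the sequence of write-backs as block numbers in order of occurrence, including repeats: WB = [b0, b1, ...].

WB = [3, 1, 2]

  0 | W B3 → L1 miss [D]
  1 | W B3 → L1 hit [D]
  2 | W B1 → L1 miss wb→B3 [D]
  3 | R B0 → L0 miss [-]
  4 | R B3 → L1 miss wb→B1 [-]
  5 | W B2 → L0 miss [D]
  6 | R B2 → L0 hit [D]
  7 | W B3 → L1 hit [D]
  8 | R B3 → L1 hit [D]
  9 | R B0 → L0 miss wb→B2 [-]
  10 | R B0 → L0 hit [-]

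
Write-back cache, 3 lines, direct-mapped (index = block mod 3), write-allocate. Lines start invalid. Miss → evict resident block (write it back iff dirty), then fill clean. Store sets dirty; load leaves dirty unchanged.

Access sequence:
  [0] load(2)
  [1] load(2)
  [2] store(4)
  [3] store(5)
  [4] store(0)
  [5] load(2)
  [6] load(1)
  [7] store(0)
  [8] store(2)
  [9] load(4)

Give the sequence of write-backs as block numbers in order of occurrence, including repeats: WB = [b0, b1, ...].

WB = [5, 4]

  0 | R B2 → L2 miss [-]
  1 | R B2 → L2 hit [-]
  2 | W B4 → L1 miss [D]
  3 | W B5 → L2 miss [D]
  4 | W B0 → L0 miss [D]
  5 | R B2 → L2 miss wb→B5 [-]
  6 | R B1 → L1 miss wb→B4 [-]
  7 | W B0 → L0 hit [D]
  8 | W B2 → L2 hit [D]
  9 | R B4 → L1 miss [-]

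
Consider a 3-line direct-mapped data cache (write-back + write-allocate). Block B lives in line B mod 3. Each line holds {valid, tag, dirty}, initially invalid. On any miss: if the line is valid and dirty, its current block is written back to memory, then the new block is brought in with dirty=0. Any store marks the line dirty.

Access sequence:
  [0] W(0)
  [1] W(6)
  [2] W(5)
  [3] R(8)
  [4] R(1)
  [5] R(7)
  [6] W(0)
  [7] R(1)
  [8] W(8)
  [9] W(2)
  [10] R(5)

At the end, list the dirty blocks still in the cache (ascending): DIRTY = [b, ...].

0: W B0 → L0 miss [D]
1: W B6 → L0 miss wb→B0 [D]
2: W B5 → L2 miss [D]
3: R B8 → L2 miss wb→B5 [-]
4: R B1 → L1 miss [-]
5: R B7 → L1 miss [-]
6: W B0 → L0 miss wb→B6 [D]
7: R B1 → L1 miss [-]
8: W B8 → L2 hit [D]
9: W B2 → L2 miss wb→B8 [D]
10: R B5 → L2 miss wb→B2 [-]

DIRTY = [0]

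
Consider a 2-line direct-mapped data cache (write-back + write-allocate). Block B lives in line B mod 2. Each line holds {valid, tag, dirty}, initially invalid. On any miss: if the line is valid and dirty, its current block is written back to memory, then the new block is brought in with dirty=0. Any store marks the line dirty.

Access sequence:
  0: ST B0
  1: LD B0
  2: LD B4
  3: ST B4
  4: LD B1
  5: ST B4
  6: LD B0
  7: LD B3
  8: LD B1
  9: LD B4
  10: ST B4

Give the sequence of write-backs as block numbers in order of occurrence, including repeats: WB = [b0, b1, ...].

WB = [0, 4]

0: W B0 -> L0 miss  d=D]
1: R B0 -> L0 hit  d=D]
2: R B4 -> L0 miss wb->B0  d=-]
3: W B4 -> L0 hit  d=D]
4: R B1 -> L1 miss  d=-]
5: W B4 -> L0 hit  d=D]
6: R B0 -> L0 miss wb->B4  d=-]
7: R B3 -> L1 miss  d=-]
8: R B1 -> L1 miss  d=-]
9: R B4 -> L0 miss  d=-]
10: W B4 -> L0 hit  d=D]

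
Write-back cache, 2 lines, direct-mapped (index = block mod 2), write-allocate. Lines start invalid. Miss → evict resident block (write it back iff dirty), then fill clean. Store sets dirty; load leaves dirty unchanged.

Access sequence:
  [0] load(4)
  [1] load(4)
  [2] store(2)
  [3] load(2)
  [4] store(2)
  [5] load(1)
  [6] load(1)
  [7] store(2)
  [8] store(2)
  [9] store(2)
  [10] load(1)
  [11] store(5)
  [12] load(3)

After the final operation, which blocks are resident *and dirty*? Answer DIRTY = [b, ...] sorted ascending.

0: R B4 → L0 miss [-]
1: R B4 → L0 hit [-]
2: W B2 → L0 miss [D]
3: R B2 → L0 hit [D]
4: W B2 → L0 hit [D]
5: R B1 → L1 miss [-]
6: R B1 → L1 hit [-]
7: W B2 → L0 hit [D]
8: W B2 → L0 hit [D]
9: W B2 → L0 hit [D]
10: R B1 → L1 hit [-]
11: W B5 → L1 miss [D]
12: R B3 → L1 miss wb→B5 [-]

DIRTY = [2]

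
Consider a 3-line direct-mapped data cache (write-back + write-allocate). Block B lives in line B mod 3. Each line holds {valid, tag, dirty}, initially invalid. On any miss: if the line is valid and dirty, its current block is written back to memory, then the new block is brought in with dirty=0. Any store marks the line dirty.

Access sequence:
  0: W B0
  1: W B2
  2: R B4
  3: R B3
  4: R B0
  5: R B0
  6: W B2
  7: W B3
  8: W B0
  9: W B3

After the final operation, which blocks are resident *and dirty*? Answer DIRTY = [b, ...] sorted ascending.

0: W B0 → L0 miss [D]
1: W B2 → L2 miss [D]
2: R B4 → L1 miss [-]
3: R B3 → L0 miss wb→B0 [-]
4: R B0 → L0 miss [-]
5: R B0 → L0 hit [-]
6: W B2 → L2 hit [D]
7: W B3 → L0 miss [D]
8: W B0 → L0 miss wb→B3 [D]
9: W B3 → L0 miss wb→B0 [D]

DIRTY = [2, 3]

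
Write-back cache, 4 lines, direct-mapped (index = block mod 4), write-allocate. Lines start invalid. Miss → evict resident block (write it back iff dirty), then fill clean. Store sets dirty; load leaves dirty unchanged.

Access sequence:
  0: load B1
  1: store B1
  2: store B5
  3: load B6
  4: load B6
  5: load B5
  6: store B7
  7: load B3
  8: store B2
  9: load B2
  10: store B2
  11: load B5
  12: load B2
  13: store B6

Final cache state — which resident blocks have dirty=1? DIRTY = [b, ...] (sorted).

  0 | R B1 → L1 miss [-]
  1 | W B1 → L1 hit [D]
  2 | W B5 → L1 miss wb→B1 [D]
  3 | R B6 → L2 miss [-]
  4 | R B6 → L2 hit [-]
  5 | R B5 → L1 hit [D]
  6 | W B7 → L3 miss [D]
  7 | R B3 → L3 miss wb→B7 [-]
  8 | W B2 → L2 miss [D]
  9 | R B2 → L2 hit [D]
  10 | W B2 → L2 hit [D]
  11 | R B5 → L1 hit [D]
  12 | R B2 → L2 hit [D]
  13 | W B6 → L2 miss wb→B2 [D]

DIRTY = [5, 6]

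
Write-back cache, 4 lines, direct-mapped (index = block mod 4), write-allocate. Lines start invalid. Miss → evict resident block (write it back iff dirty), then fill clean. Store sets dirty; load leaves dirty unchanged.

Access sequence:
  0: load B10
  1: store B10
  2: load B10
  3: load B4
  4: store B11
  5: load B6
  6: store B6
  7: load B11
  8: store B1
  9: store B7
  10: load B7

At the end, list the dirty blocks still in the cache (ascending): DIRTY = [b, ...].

0: R B10 -> L2 miss  d=-]
1: W B10 -> L2 hit  d=D]
2: R B10 -> L2 hit  d=D]
3: R B4 -> L0 miss  d=-]
4: W B11 -> L3 miss  d=D]
5: R B6 -> L2 miss wb->B10  d=-]
6: W B6 -> L2 hit  d=D]
7: R B11 -> L3 hit  d=D]
8: W B1 -> L1 miss  d=D]
9: W B7 -> L3 miss wb->B11  d=D]
10: R B7 -> L3 hit  d=D]

DIRTY = [1, 6, 7]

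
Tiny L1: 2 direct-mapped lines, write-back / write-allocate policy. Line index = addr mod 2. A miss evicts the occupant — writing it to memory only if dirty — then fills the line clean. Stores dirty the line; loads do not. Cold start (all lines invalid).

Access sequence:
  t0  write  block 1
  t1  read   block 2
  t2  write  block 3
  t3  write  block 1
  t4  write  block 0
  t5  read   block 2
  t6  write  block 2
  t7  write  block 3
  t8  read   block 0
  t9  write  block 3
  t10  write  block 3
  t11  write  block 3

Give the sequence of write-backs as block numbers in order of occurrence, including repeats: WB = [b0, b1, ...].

WB = [1, 3, 0, 1, 2]

0: W B1 -> L1 miss  d=D]
1: R B2 -> L0 miss  d=-]
2: W B3 -> L1 miss wb->B1  d=D]
3: W B1 -> L1 miss wb->B3  d=D]
4: W B0 -> L0 miss  d=D]
5: R B2 -> L0 miss wb->B0  d=-]
6: W B2 -> L0 hit  d=D]
7: W B3 -> L1 miss wb->B1  d=D]
8: R B0 -> L0 miss wb->B2  d=-]
9: W B3 -> L1 hit  d=D]
10: W B3 -> L1 hit  d=D]
11: W B3 -> L1 hit  d=D]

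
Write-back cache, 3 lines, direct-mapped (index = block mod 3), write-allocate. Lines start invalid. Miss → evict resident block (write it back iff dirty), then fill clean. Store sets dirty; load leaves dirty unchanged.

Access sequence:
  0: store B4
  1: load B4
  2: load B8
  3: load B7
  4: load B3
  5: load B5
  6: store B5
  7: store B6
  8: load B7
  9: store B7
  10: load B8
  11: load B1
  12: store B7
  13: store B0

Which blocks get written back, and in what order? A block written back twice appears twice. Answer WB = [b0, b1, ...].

WB = [4, 5, 7, 6]

  0 | W B4 → L1 miss [D]
  1 | R B4 → L1 hit [D]
  2 | R B8 → L2 miss [-]
  3 | R B7 → L1 miss wb→B4 [-]
  4 | R B3 → L0 miss [-]
  5 | R B5 → L2 miss [-]
  6 | W B5 → L2 hit [D]
  7 | W B6 → L0 miss [D]
  8 | R B7 → L1 hit [-]
  9 | W B7 → L1 hit [D]
  10 | R B8 → L2 miss wb→B5 [-]
  11 | R B1 → L1 miss wb→B7 [-]
  12 | W B7 → L1 miss [D]
  13 | W B0 → L0 miss wb→B6 [D]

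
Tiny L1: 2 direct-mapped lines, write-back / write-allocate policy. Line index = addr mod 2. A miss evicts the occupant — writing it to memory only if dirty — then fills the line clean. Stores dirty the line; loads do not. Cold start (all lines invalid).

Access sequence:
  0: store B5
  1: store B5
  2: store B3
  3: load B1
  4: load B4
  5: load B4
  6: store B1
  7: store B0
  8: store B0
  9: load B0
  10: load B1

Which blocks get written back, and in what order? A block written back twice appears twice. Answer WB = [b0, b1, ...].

  0 | W B5 → L1 miss [D]
  1 | W B5 → L1 hit [D]
  2 | W B3 → L1 miss wb→B5 [D]
  3 | R B1 → L1 miss wb→B3 [-]
  4 | R B4 → L0 miss [-]
  5 | R B4 → L0 hit [-]
  6 | W B1 → L1 hit [D]
  7 | W B0 → L0 miss [D]
  8 | W B0 → L0 hit [D]
  9 | R B0 → L0 hit [D]
  10 | R B1 → L1 hit [D]

WB = [5, 3]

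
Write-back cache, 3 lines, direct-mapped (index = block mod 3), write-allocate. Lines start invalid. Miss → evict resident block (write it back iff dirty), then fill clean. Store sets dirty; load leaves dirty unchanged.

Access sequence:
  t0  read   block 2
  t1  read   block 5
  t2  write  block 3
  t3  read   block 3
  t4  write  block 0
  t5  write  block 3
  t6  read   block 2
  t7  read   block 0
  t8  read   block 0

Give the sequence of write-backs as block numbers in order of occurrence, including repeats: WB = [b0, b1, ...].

WB = [3, 0, 3]

0: R B2 -> L2 miss  d=-]
1: R B5 -> L2 miss  d=-]
2: W B3 -> L0 miss  d=D]
3: R B3 -> L0 hit  d=D]
4: W B0 -> L0 miss wb->B3  d=D]
5: W B3 -> L0 miss wb->B0  d=D]
6: R B2 -> L2 miss  d=-]
7: R B0 -> L0 miss wb->B3  d=-]
8: R B0 -> L0 hit  d=-]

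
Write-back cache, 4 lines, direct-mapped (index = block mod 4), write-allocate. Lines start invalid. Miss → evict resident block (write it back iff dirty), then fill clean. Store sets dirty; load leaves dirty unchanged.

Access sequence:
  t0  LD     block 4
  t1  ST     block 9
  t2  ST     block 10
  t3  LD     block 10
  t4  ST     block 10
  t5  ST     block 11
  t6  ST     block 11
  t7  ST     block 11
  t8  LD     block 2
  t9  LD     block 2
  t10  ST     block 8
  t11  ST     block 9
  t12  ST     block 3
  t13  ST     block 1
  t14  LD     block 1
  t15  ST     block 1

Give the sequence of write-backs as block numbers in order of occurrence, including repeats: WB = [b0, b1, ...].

WB = [10, 11, 9]

0: R B4 -> L0 miss  d=-]
1: W B9 -> L1 miss  d=D]
2: W B10 -> L2 miss  d=D]
3: R B10 -> L2 hit  d=D]
4: W B10 -> L2 hit  d=D]
5: W B11 -> L3 miss  d=D]
6: W B11 -> L3 hit  d=D]
7: W B11 -> L3 hit  d=D]
8: R B2 -> L2 miss wb->B10  d=-]
9: R B2 -> L2 hit  d=-]
10: W B8 -> L0 miss  d=D]
11: W B9 -> L1 hit  d=D]
12: W B3 -> L3 miss wb->B11  d=D]
13: W B1 -> L1 miss wb->B9  d=D]
14: R B1 -> L1 hit  d=D]
15: W B1 -> L1 hit  d=D]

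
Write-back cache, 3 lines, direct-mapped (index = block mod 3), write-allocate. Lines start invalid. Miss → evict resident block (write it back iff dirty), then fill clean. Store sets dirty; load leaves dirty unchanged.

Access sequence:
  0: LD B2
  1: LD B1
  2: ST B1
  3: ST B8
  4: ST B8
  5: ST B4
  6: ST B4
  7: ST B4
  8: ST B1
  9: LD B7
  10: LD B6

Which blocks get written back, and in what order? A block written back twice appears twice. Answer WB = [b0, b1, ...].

WB = [1, 4, 1]

0: R B2 → L2 miss [-]
1: R B1 → L1 miss [-]
2: W B1 → L1 hit [D]
3: W B8 → L2 miss [D]
4: W B8 → L2 hit [D]
5: W B4 → L1 miss wb→B1 [D]
6: W B4 → L1 hit [D]
7: W B4 → L1 hit [D]
8: W B1 → L1 miss wb→B4 [D]
9: R B7 → L1 miss wb→B1 [-]
10: R B6 → L0 miss [-]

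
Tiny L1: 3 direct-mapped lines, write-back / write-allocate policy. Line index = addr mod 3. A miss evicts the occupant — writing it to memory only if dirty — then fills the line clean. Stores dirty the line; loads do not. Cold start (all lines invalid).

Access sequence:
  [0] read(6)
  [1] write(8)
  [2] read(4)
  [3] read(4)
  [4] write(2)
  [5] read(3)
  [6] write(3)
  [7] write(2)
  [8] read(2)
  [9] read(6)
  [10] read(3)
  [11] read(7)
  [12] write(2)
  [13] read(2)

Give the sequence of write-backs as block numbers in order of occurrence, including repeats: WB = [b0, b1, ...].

WB = [8, 3]

0: R B6 -> L0 miss  d=-]
1: W B8 -> L2 miss  d=D]
2: R B4 -> L1 miss  d=-]
3: R B4 -> L1 hit  d=-]
4: W B2 -> L2 miss wb->B8  d=D]
5: R B3 -> L0 miss  d=-]
6: W B3 -> L0 hit  d=D]
7: W B2 -> L2 hit  d=D]
8: R B2 -> L2 hit  d=D]
9: R B6 -> L0 miss wb->B3  d=-]
10: R B3 -> L0 miss  d=-]
11: R B7 -> L1 miss  d=-]
12: W B2 -> L2 hit  d=D]
13: R B2 -> L2 hit  d=D]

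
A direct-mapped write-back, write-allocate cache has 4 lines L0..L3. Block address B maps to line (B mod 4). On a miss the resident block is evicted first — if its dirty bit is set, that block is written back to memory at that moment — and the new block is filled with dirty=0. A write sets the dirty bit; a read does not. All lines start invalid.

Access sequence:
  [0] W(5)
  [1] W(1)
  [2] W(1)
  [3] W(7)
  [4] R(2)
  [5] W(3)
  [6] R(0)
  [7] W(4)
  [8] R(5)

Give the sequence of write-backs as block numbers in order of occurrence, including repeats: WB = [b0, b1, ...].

0: W B5 → L1 miss [D]
1: W B1 → L1 miss wb→B5 [D]
2: W B1 → L1 hit [D]
3: W B7 → L3 miss [D]
4: R B2 → L2 miss [-]
5: W B3 → L3 miss wb→B7 [D]
6: R B0 → L0 miss [-]
7: W B4 → L0 miss [D]
8: R B5 → L1 miss wb→B1 [-]

WB = [5, 7, 1]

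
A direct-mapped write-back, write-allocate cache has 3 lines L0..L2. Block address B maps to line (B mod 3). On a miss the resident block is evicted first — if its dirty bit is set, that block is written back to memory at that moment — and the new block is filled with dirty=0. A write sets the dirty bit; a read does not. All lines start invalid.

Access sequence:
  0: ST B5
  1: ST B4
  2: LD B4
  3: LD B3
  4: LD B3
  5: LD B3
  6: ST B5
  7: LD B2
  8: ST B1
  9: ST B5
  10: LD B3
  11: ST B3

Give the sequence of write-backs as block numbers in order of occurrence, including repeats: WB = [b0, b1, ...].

WB = [5, 4]

0: W B5 -> L2 miss  d=D]
1: W B4 -> L1 miss  d=D]
2: R B4 -> L1 hit  d=D]
3: R B3 -> L0 miss  d=-]
4: R B3 -> L0 hit  d=-]
5: R B3 -> L0 hit  d=-]
6: W B5 -> L2 hit  d=D]
7: R B2 -> L2 miss wb->B5  d=-]
8: W B1 -> L1 miss wb->B4  d=D]
9: W B5 -> L2 miss  d=D]
10: R B3 -> L0 hit  d=-]
11: W B3 -> L0 hit  d=D]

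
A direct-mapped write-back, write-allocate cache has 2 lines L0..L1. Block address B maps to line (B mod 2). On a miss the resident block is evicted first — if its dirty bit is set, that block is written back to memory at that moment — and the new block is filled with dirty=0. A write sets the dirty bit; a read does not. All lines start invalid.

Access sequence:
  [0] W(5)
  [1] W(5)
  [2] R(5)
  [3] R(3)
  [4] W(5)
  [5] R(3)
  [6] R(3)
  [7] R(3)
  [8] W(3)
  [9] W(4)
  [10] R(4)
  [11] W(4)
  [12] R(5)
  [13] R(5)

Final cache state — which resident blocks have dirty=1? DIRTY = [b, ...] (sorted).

  0 | W B5 → L1 miss [D]
  1 | W B5 → L1 hit [D]
  2 | R B5 → L1 hit [D]
  3 | R B3 → L1 miss wb→B5 [-]
  4 | W B5 → L1 miss [D]
  5 | R B3 → L1 miss wb→B5 [-]
  6 | R B3 → L1 hit [-]
  7 | R B3 → L1 hit [-]
  8 | W B3 → L1 hit [D]
  9 | W B4 → L0 miss [D]
  10 | R B4 → L0 hit [D]
  11 | W B4 → L0 hit [D]
  12 | R B5 → L1 miss wb→B3 [-]
  13 | R B5 → L1 hit [-]

DIRTY = [4]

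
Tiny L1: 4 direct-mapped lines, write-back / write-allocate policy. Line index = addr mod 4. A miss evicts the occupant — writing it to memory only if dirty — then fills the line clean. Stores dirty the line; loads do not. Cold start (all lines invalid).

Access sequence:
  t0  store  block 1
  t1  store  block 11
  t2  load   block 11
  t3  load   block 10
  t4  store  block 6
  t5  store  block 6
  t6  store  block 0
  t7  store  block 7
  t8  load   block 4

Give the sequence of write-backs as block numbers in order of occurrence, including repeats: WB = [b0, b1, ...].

  0 | W B1 → L1 miss [D]
  1 | W B11 → L3 miss [D]
  2 | R B11 → L3 hit [D]
  3 | R B10 → L2 miss [-]
  4 | W B6 → L2 miss [D]
  5 | W B6 → L2 hit [D]
  6 | W B0 → L0 miss [D]
  7 | W B7 → L3 miss wb→B11 [D]
  8 | R B4 → L0 miss wb→B0 [-]

WB = [11, 0]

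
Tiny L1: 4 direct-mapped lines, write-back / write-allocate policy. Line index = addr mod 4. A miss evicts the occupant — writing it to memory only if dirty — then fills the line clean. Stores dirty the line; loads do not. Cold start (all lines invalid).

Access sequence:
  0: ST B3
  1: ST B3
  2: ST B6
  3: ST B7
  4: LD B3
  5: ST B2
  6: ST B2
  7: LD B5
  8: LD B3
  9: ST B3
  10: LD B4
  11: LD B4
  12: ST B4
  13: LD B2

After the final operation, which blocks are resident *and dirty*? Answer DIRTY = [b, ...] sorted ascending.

0: W B3 -> L3 miss  d=D]
1: W B3 -> L3 hit  d=D]
2: W B6 -> L2 miss  d=D]
3: W B7 -> L3 miss wb->B3  d=D]
4: R B3 -> L3 miss wb->B7  d=-]
5: W B2 -> L2 miss wb->B6  d=D]
6: W B2 -> L2 hit  d=D]
7: R B5 -> L1 miss  d=-]
8: R B3 -> L3 hit  d=-]
9: W B3 -> L3 hit  d=D]
10: R B4 -> L0 miss  d=-]
11: R B4 -> L0 hit  d=-]
12: W B4 -> L0 hit  d=D]
13: R B2 -> L2 hit  d=D]

DIRTY = [2, 3, 4]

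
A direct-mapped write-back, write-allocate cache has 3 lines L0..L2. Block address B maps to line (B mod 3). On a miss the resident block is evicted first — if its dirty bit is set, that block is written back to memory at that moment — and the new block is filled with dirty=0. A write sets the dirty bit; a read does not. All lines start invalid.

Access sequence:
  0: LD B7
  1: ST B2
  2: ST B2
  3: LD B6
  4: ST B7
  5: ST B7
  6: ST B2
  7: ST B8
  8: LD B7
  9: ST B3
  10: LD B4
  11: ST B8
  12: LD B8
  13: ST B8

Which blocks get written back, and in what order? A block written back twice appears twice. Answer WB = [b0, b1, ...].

0: R B7 -> L1 miss  d=-]
1: W B2 -> L2 miss  d=D]
2: W B2 -> L2 hit  d=D]
3: R B6 -> L0 miss  d=-]
4: W B7 -> L1 hit  d=D]
5: W B7 -> L1 hit  d=D]
6: W B2 -> L2 hit  d=D]
7: W B8 -> L2 miss wb->B2  d=D]
8: R B7 -> L1 hit  d=D]
9: W B3 -> L0 miss  d=D]
10: R B4 -> L1 miss wb->B7  d=-]
11: W B8 -> L2 hit  d=D]
12: R B8 -> L2 hit  d=D]
13: W B8 -> L2 hit  d=D]

WB = [2, 7]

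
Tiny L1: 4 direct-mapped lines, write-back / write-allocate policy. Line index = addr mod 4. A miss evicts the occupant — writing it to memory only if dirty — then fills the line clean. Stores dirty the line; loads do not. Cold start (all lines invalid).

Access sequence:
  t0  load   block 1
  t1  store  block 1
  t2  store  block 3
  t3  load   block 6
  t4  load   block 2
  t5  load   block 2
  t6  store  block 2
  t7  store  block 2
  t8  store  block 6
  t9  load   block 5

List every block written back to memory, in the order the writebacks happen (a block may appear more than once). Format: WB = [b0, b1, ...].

  0 | R B1 → L1 miss [-]
  1 | W B1 → L1 hit [D]
  2 | W B3 → L3 miss [D]
  3 | R B6 → L2 miss [-]
  4 | R B2 → L2 miss [-]
  5 | R B2 → L2 hit [-]
  6 | W B2 → L2 hit [D]
  7 | W B2 → L2 hit [D]
  8 | W B6 → L2 miss wb→B2 [D]
  9 | R B5 → L1 miss wb→B1 [-]

WB = [2, 1]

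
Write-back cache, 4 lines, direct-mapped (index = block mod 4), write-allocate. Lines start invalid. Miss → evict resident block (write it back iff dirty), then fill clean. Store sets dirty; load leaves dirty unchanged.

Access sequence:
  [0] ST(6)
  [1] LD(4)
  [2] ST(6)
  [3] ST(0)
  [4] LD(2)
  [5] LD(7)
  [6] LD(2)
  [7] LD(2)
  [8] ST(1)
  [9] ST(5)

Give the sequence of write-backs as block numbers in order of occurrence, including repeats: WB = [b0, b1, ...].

WB = [6, 1]

0: W B6 -> L2 miss  d=D]
1: R B4 -> L0 miss  d=-]
2: W B6 -> L2 hit  d=D]
3: W B0 -> L0 miss  d=D]
4: R B2 -> L2 miss wb->B6  d=-]
5: R B7 -> L3 miss  d=-]
6: R B2 -> L2 hit  d=-]
7: R B2 -> L2 hit  d=-]
8: W B1 -> L1 miss  d=D]
9: W B5 -> L1 miss wb->B1  d=D]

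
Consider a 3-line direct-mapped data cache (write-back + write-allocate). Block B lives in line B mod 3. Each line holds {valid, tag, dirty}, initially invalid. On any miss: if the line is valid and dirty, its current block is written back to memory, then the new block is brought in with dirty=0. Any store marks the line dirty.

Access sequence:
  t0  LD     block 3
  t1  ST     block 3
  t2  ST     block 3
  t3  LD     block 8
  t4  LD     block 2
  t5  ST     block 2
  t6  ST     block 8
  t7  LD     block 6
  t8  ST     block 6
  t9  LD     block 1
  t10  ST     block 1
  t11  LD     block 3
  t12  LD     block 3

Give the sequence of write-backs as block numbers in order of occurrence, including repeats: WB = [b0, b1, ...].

WB = [2, 3, 6]

0: R B3 → L0 miss [-]
1: W B3 → L0 hit [D]
2: W B3 → L0 hit [D]
3: R B8 → L2 miss [-]
4: R B2 → L2 miss [-]
5: W B2 → L2 hit [D]
6: W B8 → L2 miss wb→B2 [D]
7: R B6 → L0 miss wb→B3 [-]
8: W B6 → L0 hit [D]
9: R B1 → L1 miss [-]
10: W B1 → L1 hit [D]
11: R B3 → L0 miss wb→B6 [-]
12: R B3 → L0 hit [-]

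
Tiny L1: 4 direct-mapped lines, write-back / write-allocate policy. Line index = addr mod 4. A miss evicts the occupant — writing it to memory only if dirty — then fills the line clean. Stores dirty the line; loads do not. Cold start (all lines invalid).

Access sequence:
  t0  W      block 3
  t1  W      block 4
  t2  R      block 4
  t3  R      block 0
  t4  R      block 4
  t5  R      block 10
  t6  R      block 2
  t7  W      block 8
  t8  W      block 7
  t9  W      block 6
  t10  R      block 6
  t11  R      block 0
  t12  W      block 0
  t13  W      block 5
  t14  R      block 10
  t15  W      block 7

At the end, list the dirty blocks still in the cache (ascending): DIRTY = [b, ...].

0: W B3 → L3 miss [D]
1: W B4 → L0 miss [D]
2: R B4 → L0 hit [D]
3: R B0 → L0 miss wb→B4 [-]
4: R B4 → L0 miss [-]
5: R B10 → L2 miss [-]
6: R B2 → L2 miss [-]
7: W B8 → L0 miss [D]
8: W B7 → L3 miss wb→B3 [D]
9: W B6 → L2 miss [D]
10: R B6 → L2 hit [D]
11: R B0 → L0 miss wb→B8 [-]
12: W B0 → L0 hit [D]
13: W B5 → L1 miss [D]
14: R B10 → L2 miss wb→B6 [-]
15: W B7 → L3 hit [D]

DIRTY = [0, 5, 7]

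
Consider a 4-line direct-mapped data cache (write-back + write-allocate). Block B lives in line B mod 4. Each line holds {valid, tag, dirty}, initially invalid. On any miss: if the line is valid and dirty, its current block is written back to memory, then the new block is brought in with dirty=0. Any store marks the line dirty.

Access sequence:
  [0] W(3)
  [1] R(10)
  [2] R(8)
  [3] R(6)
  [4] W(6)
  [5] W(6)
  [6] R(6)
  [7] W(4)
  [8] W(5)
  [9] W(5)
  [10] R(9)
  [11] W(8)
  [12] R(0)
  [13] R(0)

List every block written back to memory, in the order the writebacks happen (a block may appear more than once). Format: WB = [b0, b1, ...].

WB = [5, 4, 8]

0: W B3 -> L3 miss  d=D]
1: R B10 -> L2 miss  d=-]
2: R B8 -> L0 miss  d=-]
3: R B6 -> L2 miss  d=-]
4: W B6 -> L2 hit  d=D]
5: W B6 -> L2 hit  d=D]
6: R B6 -> L2 hit  d=D]
7: W B4 -> L0 miss  d=D]
8: W B5 -> L1 miss  d=D]
9: W B5 -> L1 hit  d=D]
10: R B9 -> L1 miss wb->B5  d=-]
11: W B8 -> L0 miss wb->B4  d=D]
12: R B0 -> L0 miss wb->B8  d=-]
13: R B0 -> L0 hit  d=-]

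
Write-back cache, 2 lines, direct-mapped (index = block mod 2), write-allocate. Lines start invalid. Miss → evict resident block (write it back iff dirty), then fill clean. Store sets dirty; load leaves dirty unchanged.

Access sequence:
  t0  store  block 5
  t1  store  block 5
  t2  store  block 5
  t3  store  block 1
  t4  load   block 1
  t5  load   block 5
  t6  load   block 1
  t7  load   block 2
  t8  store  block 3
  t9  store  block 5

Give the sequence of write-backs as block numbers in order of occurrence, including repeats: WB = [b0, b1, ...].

WB = [5, 1, 3]

  0 | W B5 → L1 miss [D]
  1 | W B5 → L1 hit [D]
  2 | W B5 → L1 hit [D]
  3 | W B1 → L1 miss wb→B5 [D]
  4 | R B1 → L1 hit [D]
  5 | R B5 → L1 miss wb→B1 [-]
  6 | R B1 → L1 miss [-]
  7 | R B2 → L0 miss [-]
  8 | W B3 → L1 miss [D]
  9 | W B5 → L1 miss wb→B3 [D]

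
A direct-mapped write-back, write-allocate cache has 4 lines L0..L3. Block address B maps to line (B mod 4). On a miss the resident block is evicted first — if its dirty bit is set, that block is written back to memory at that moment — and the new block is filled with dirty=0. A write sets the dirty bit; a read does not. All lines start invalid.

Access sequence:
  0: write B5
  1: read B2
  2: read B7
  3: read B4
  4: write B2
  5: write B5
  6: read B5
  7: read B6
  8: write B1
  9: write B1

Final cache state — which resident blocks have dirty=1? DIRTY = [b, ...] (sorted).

DIRTY = [1]

  0 | W B5 → L1 miss [D]
  1 | R B2 → L2 miss [-]
  2 | R B7 → L3 miss [-]
  3 | R B4 → L0 miss [-]
  4 | W B2 → L2 hit [D]
  5 | W B5 → L1 hit [D]
  6 | R B5 → L1 hit [D]
  7 | R B6 → L2 miss wb→B2 [-]
  8 | W B1 → L1 miss wb→B5 [D]
  9 | W B1 → L1 hit [D]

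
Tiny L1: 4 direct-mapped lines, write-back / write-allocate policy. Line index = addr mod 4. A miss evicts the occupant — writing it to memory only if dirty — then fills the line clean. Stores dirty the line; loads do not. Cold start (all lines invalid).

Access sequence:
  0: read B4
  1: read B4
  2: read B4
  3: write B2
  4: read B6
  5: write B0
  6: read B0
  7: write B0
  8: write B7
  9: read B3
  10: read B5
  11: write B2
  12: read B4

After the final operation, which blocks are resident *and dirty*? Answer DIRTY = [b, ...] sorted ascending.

DIRTY = [2]

0: R B4 → L0 miss [-]
1: R B4 → L0 hit [-]
2: R B4 → L0 hit [-]
3: W B2 → L2 miss [D]
4: R B6 → L2 miss wb→B2 [-]
5: W B0 → L0 miss [D]
6: R B0 → L0 hit [D]
7: W B0 → L0 hit [D]
8: W B7 → L3 miss [D]
9: R B3 → L3 miss wb→B7 [-]
10: R B5 → L1 miss [-]
11: W B2 → L2 miss [D]
12: R B4 → L0 miss wb→B0 [-]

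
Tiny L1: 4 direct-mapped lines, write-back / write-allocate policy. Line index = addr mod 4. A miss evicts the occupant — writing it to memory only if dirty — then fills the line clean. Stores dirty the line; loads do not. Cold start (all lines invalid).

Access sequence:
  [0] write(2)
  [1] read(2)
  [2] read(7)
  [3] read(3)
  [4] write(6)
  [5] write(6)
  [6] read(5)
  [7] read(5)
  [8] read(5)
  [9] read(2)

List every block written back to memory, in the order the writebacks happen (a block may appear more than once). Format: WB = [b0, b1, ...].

0: W B2 → L2 miss [D]
1: R B2 → L2 hit [D]
2: R B7 → L3 miss [-]
3: R B3 → L3 miss [-]
4: W B6 → L2 miss wb→B2 [D]
5: W B6 → L2 hit [D]
6: R B5 → L1 miss [-]
7: R B5 → L1 hit [-]
8: R B5 → L1 hit [-]
9: R B2 → L2 miss wb→B6 [-]

WB = [2, 6]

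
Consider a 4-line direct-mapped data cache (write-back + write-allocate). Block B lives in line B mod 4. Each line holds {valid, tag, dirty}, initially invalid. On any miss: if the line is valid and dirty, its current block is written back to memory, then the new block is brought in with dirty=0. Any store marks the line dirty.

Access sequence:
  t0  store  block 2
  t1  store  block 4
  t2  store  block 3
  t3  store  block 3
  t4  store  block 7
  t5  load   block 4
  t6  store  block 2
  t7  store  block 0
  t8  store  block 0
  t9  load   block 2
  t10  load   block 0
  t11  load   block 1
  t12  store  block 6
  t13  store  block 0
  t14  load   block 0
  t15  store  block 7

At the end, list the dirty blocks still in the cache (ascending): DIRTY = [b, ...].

0: W B2 -> L2 miss  d=D]
1: W B4 -> L0 miss  d=D]
2: W B3 -> L3 miss  d=D]
3: W B3 -> L3 hit  d=D]
4: W B7 -> L3 miss wb->B3  d=D]
5: R B4 -> L0 hit  d=D]
6: W B2 -> L2 hit  d=D]
7: W B0 -> L0 miss wb->B4  d=D]
8: W B0 -> L0 hit  d=D]
9: R B2 -> L2 hit  d=D]
10: R B0 -> L0 hit  d=D]
11: R B1 -> L1 miss  d=-]
12: W B6 -> L2 miss wb->B2  d=D]
13: W B0 -> L0 hit  d=D]
14: R B0 -> L0 hit  d=D]
15: W B7 -> L3 hit  d=D]

DIRTY = [0, 6, 7]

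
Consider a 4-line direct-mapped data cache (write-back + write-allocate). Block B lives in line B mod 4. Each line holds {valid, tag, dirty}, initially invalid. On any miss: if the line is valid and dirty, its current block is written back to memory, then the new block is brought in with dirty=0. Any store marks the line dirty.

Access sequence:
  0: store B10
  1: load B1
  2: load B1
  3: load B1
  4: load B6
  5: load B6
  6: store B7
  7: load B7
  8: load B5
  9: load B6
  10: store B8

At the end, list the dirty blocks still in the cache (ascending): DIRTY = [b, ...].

DIRTY = [7, 8]

  0 | W B10 → L2 miss [D]
  1 | R B1 → L1 miss [-]
  2 | R B1 → L1 hit [-]
  3 | R B1 → L1 hit [-]
  4 | R B6 → L2 miss wb→B10 [-]
  5 | R B6 → L2 hit [-]
  6 | W B7 → L3 miss [D]
  7 | R B7 → L3 hit [D]
  8 | R B5 → L1 miss [-]
  9 | R B6 → L2 hit [-]
  10 | W B8 → L0 miss [D]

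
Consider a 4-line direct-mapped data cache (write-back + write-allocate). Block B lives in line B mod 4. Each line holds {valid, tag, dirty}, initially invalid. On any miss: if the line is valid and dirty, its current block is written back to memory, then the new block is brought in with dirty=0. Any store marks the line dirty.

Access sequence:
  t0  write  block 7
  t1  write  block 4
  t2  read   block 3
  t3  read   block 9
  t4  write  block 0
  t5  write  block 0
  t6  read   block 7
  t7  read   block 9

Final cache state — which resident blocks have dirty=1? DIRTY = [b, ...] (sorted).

  0 | W B7 → L3 miss [D]
  1 | W B4 → L0 miss [D]
  2 | R B3 → L3 miss wb→B7 [-]
  3 | R B9 → L1 miss [-]
  4 | W B0 → L0 miss wb→B4 [D]
  5 | W B0 → L0 hit [D]
  6 | R B7 → L3 miss [-]
  7 | R B9 → L1 hit [-]

DIRTY = [0]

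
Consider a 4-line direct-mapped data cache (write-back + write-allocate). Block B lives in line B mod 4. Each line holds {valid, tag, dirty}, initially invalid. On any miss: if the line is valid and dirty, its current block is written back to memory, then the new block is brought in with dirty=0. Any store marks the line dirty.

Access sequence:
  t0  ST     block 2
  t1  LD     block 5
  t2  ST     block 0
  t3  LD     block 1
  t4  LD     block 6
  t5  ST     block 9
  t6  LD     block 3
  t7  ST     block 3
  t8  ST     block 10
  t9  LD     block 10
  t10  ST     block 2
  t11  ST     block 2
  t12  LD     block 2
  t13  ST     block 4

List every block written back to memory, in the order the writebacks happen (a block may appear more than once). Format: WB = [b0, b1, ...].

WB = [2, 10, 0]

  0 | W B2 → L2 miss [D]
  1 | R B5 → L1 miss [-]
  2 | W B0 → L0 miss [D]
  3 | R B1 → L1 miss [-]
  4 | R B6 → L2 miss wb→B2 [-]
  5 | W B9 → L1 miss [D]
  6 | R B3 → L3 miss [-]
  7 | W B3 → L3 hit [D]
  8 | W B10 → L2 miss [D]
  9 | R B10 → L2 hit [D]
  10 | W B2 → L2 miss wb→B10 [D]
  11 | W B2 → L2 hit [D]
  12 | R B2 → L2 hit [D]
  13 | W B4 → L0 miss wb→B0 [D]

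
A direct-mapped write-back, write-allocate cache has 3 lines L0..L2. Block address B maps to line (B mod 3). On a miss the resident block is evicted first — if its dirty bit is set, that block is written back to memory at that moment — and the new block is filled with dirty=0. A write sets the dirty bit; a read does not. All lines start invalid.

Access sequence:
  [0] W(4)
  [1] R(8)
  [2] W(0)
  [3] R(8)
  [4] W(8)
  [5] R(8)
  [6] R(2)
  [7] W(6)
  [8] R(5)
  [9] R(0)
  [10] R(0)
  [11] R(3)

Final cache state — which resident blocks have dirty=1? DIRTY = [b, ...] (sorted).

0: W B4 -> L1 miss  d=D]
1: R B8 -> L2 miss  d=-]
2: W B0 -> L0 miss  d=D]
3: R B8 -> L2 hit  d=-]
4: W B8 -> L2 hit  d=D]
5: R B8 -> L2 hit  d=D]
6: R B2 -> L2 miss wb->B8  d=-]
7: W B6 -> L0 miss wb->B0  d=D]
8: R B5 -> L2 miss  d=-]
9: R B0 -> L0 miss wb->B6  d=-]
10: R B0 -> L0 hit  d=-]
11: R B3 -> L0 miss  d=-]

DIRTY = [4]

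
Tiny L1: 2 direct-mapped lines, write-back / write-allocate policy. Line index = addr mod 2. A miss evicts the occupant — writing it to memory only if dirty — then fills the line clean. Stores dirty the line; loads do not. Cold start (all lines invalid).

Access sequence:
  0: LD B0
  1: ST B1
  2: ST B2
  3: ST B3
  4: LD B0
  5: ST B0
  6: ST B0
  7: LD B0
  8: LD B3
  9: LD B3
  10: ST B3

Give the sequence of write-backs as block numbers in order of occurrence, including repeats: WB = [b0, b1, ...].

  0 | R B0 → L0 miss [-]
  1 | W B1 → L1 miss [D]
  2 | W B2 → L0 miss [D]
  3 | W B3 → L1 miss wb→B1 [D]
  4 | R B0 → L0 miss wb→B2 [-]
  5 | W B0 → L0 hit [D]
  6 | W B0 → L0 hit [D]
  7 | R B0 → L0 hit [D]
  8 | R B3 → L1 hit [D]
  9 | R B3 → L1 hit [D]
  10 | W B3 → L1 hit [D]

WB = [1, 2]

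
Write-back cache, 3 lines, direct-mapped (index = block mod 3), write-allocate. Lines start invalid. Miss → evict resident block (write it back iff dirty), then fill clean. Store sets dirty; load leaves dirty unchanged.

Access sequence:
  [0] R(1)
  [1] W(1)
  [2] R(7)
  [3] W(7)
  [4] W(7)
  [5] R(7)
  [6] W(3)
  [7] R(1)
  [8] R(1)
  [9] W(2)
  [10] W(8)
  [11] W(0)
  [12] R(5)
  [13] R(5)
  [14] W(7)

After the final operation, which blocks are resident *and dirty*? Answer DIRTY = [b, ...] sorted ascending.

DIRTY = [0, 7]

  0 | R B1 → L1 miss [-]
  1 | W B1 → L1 hit [D]
  2 | R B7 → L1 miss wb→B1 [-]
  3 | W B7 → L1 hit [D]
  4 | W B7 → L1 hit [D]
  5 | R B7 → L1 hit [D]
  6 | W B3 → L0 miss [D]
  7 | R B1 → L1 miss wb→B7 [-]
  8 | R B1 → L1 hit [-]
  9 | W B2 → L2 miss [D]
  10 | W B8 → L2 miss wb→B2 [D]
  11 | W B0 → L0 miss wb→B3 [D]
  12 | R B5 → L2 miss wb→B8 [-]
  13 | R B5 → L2 hit [-]
  14 | W B7 → L1 miss [D]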